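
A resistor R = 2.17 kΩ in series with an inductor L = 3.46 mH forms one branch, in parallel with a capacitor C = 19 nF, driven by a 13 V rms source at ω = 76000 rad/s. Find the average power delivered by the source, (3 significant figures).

X_L = ωL = 263 Ω
X_C = 1/(ωC) = 693 Ω
Branch 1 (R+jX_L): Z₁ = 2170 + j263 Ω, |Z₁| = 2190 Ω
Branch 2 (−jX_C): Z₂ = −j693 Ω
Parallel: Z = Z₁Z₂/(Z₁+Z₂), |Z| = 684 Ω, ∠Z = -71.9°
I = V/|Z| = 19.0 mA
P = VI cos φ = 13 × 0.0190 × cos(-71.9°) = 76.8 mW

76.8 mW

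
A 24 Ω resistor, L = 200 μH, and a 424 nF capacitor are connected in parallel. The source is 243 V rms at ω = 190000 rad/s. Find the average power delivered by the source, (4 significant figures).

X_L = ωL = 38.00 Ω
X_C = 1/(ωC) = 12.41 Ω
Parallel: admittances add. Y = 1/R + 1/(jωL) + jωC
Y = (0.04167 + j0.05424) S
|Y| = 0.06840 S → |Z| = 1/|Y| = 14.62 Ω, ∠Z = −∠Y = -52.47°
I = V/|Z| = 16.62 A
P = VI cos φ = 243 × 16.62 × cos(-52.47°) = 2.460 kW

2.460 kW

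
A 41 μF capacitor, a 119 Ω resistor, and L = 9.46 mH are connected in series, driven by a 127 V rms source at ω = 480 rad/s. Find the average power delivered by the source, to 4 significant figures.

X_L = ωL = 4.541 Ω
X_C = 1/(ωC) = 50.81 Ω
Net reactance X = X_L − X_C = -46.27 Ω
Z = 119.0 − j46.27 Ω
|Z| = √(119.0² + 46.27²) = 127.7 Ω
∠Z = arctan(-46.27/119.0) = -21.25°
I = V/|Z| = 994.7 mA
P = VI cos φ = 127 × 0.9947 × cos(-21.25°) = 117.7 W

117.7 W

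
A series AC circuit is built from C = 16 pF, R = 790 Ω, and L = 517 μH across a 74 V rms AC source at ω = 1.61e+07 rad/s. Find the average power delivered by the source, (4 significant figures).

212.6 mW

X_L = ωL = 8324 Ω
X_C = 1/(ωC) = 3882 Ω
Net reactance X = X_L − X_C = 4442 Ω
Z = 790.0 + j4442 Ω
|Z| = √(790.0² + 4442²) = 4511 Ω
∠Z = arctan(4442/790.0) = 79.91°
I = V/|Z| = 16.40 mA
P = VI cos φ = 74 × 0.01640 × cos(79.91°) = 212.6 mW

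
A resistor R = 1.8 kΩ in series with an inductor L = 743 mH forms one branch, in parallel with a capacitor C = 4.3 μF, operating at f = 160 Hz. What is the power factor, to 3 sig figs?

ω = 2πf = 1005 rad/s
X_L = ωL = 747 Ω
X_C = 1/(ωC) = 231 Ω
Branch 1 (R+jX_L): Z₁ = 1800 + j747 Ω, |Z₁| = 1950 Ω
Branch 2 (−jX_C): Z₂ = −j231 Ω
Parallel: Z = Z₁Z₂/(Z₁+Z₂), |Z| = 241 Ω, ∠Z = -83.4°
cos φ = cos(-83.4°) = 0.114

0.114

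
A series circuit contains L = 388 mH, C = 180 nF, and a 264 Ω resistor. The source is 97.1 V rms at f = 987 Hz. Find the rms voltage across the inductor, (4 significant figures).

ω = 2πf = 6202 rad/s
X_L = ωL = 2406 Ω
X_C = 1/(ωC) = 895.8 Ω
Net reactance X = X_L − X_C = 1510 Ω
Z = 264.0 + j1510 Ω
|Z| = √(264.0² + 1510²) = 1533 Ω
I = V/|Z| = 63.33 mA
V_L = I·|Z_L| = 0.06333 × 2406 = 152.4 V

152.4 V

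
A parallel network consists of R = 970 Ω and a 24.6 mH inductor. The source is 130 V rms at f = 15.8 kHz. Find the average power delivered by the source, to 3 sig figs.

ω = 2πf = 99270 rad/s
X_L = ωL = 2440 Ω
Parallel: admittances add. Y = 1/R + 1/(jωL)
Y = (0.00103 − j0.000409) S
|Y| = 0.00111 S → |Z| = 1/|Y| = 901 Ω, ∠Z = −∠Y = 21.7°
I = V/|Z| = 144 mA
P = VI cos φ = 130 × 0.144 × cos(21.7°) = 17.4 W

17.4 W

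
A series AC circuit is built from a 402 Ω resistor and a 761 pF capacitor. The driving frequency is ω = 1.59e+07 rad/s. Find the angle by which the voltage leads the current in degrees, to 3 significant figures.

-11.6°

X_C = 1/(ωC) = 82.6 Ω
Z = 402 − j82.6 Ω
|Z| = √(402² + 82.6²) = 410 Ω
∠Z = arctan(-82.6/402) = -11.6°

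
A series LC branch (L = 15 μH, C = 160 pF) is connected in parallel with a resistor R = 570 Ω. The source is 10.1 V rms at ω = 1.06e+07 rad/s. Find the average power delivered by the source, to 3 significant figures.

179 mW

X_L = ωL = 159 Ω
X_C = 1/(ωC) = 590 Ω
Branch 1: Z₁ = R = 570 Ω
Branch 2 (series LC): Z₂ = j(X_L − X_C) = −j431 Ω
Parallel: Z = Z₁Z₂/(Z₁+Z₂), |Z| = 344 Ω, ∠Z = -52.9°
I = V/|Z| = 29.4 mA
P = VI cos φ = 10.1 × 0.0294 × cos(-52.9°) = 179 mW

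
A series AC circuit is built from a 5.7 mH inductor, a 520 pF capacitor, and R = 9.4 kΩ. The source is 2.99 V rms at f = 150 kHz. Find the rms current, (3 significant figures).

300 μA

ω = 2πf = 942500 rad/s
X_L = ωL = 5370 Ω
X_C = 1/(ωC) = 2040 Ω
Net reactance X = X_L − X_C = 3330 Ω
Z = 9400 + j3330 Ω
|Z| = √(9400² + 3330²) = 9970 Ω
I = V/|Z| = 2.99/9970 = 300 μA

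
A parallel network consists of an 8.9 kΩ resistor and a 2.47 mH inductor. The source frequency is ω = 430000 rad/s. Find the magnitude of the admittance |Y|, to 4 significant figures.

X_L = ωL = 1062 Ω
Parallel: admittances add. Y = 1/R + 1/(jωL)
Y = (0.0001124 − j0.0009415) S
|Y| = 0.0009482 S → |Z| = 1/|Y| = 1055 Ω, ∠Z = −∠Y = 83.19°

948.2 μS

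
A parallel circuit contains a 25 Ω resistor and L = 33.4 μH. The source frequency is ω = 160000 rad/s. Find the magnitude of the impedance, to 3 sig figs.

X_L = ωL = 5.34 Ω
Parallel: admittances add. Y = 1/R + 1/(jωL)
Y = (0.0400 − j0.187) S
|Y| = 0.191 S → |Z| = 1/|Y| = 5.23 Ω, ∠Z = −∠Y = 77.9°

5.23 Ω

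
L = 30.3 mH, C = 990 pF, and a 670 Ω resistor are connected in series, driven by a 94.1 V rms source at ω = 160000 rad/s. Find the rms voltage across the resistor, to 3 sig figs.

X_L = ωL = 4850 Ω
X_C = 1/(ωC) = 6310 Ω
Net reactance X = X_L − X_C = -1470 Ω
Z = 670 − j1470 Ω
|Z| = √(670² + 1470²) = 1610 Ω
I = V/|Z| = 58.4 mA
V_R = I·|Z_R| = 0.0584 × 670 = 39.1 V

39.1 V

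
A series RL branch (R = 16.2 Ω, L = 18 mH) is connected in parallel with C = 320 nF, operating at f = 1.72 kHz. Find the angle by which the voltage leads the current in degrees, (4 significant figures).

ω = 2πf = 10810 rad/s
X_L = ωL = 194.5 Ω
X_C = 1/(ωC) = 289.2 Ω
Branch 1 (R+jX_L): Z₁ = 16.20 + j194.5 Ω, |Z₁| = 195.2 Ω
Branch 2 (−jX_C): Z₂ = −j289.2 Ω
Parallel: Z = Z₁Z₂/(Z₁+Z₂), |Z| = 587.9 Ω, ∠Z = 75.53°

75.53°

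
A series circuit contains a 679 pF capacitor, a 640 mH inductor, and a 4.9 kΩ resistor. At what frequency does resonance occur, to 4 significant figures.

7.635 kHz

ω₀ = 1/√(LC) = 1/√(0.64 × 6.79e-10) = 47970 rad/s
f₀ = ω₀/(2π) = 7.635 kHz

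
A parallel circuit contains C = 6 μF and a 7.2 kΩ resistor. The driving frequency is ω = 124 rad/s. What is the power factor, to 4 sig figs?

X_C = 1/(ωC) = 1344 Ω
Parallel: admittances add. Y = 1/R + jωC
Y = (0.0001389 + j0.0007440) S
|Y| = 0.0007569 S → |Z| = 1/|Y| = 1321 Ω, ∠Z = −∠Y = -79.43°
cos φ = cos(-79.43°) = 0.1835

0.1835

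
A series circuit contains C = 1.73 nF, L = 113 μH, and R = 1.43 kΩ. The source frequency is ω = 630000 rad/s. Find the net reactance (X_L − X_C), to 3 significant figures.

X_L = ωL = 71.2 Ω
X_C = 1/(ωC) = 918 Ω
X = 71.2 − 918 = -846 Ω

-846 Ω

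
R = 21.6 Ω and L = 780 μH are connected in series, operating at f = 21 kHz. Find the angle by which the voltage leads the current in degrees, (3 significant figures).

ω = 2πf = 131900 rad/s
X_L = ωL = 103 Ω
Z = 21.6 + j103 Ω
|Z| = √(21.6² + 103²) = 105 Ω
∠Z = arctan(103/21.6) = 78.1°

78.1°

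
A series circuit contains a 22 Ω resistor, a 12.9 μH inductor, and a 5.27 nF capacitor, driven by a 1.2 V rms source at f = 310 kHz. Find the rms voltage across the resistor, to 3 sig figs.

ω = 2πf = 1.948e+06 rad/s
X_L = ωL = 25.1 Ω
X_C = 1/(ωC) = 97.4 Ω
Net reactance X = X_L − X_C = -72.3 Ω
Z = 22.0 − j72.3 Ω
|Z| = √(22.0² + 72.3²) = 75.6 Ω
I = V/|Z| = 15.9 mA
V_R = I·|Z_R| = 0.0159 × 22.0 = 0.349 V

0.349 V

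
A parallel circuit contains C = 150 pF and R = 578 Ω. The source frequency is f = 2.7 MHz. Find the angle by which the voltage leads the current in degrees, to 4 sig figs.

-55.79°

ω = 2πf = 1.696e+07 rad/s
X_C = 1/(ωC) = 393.0 Ω
Parallel: admittances add. Y = 1/R + jωC
Y = (0.001730 + j0.002545) S
|Y| = 0.003077 S → |Z| = 1/|Y| = 325.0 Ω, ∠Z = −∠Y = -55.79°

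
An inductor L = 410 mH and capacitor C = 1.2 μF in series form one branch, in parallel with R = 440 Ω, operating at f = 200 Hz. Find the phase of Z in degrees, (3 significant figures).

ω = 2πf = 1257 rad/s
X_L = ωL = 515 Ω
X_C = 1/(ωC) = 663 Ω
Branch 1: Z₁ = R = 440 Ω
Branch 2 (series LC): Z₂ = j(X_L − X_C) = −j148 Ω
Parallel: Z = Z₁Z₂/(Z₁+Z₂), |Z| = 140 Ω, ∠Z = -71.4°

-71.4°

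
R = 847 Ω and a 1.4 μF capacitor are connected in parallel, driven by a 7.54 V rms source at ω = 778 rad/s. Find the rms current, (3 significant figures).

X_C = 1/(ωC) = 918 Ω
Parallel: admittances add. Y = 1/R + jωC
Y = (0.00118 + j0.00109) S
|Y| = 0.00161 S → |Z| = 1/|Y| = 623 Ω, ∠Z = −∠Y = -42.7°
I = V/|Z| = 7.54/623 = 12.1 mA

12.1 mA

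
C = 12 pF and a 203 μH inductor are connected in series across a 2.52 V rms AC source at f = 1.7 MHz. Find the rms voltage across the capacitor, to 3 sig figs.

3.49 V

ω = 2πf = 1.068e+07 rad/s
X_L = ωL = 2170 Ω
X_C = 1/(ωC) = 7800 Ω
Net reactance X = X_L − X_C = -5630 Ω
Z = − j5630 Ω
|Z| = √(0² + 5630²) = 5630 Ω
I = V/|Z| = 447 μA
V_C = I·|Z_C| = 0.000447 × 7800 = 3.49 V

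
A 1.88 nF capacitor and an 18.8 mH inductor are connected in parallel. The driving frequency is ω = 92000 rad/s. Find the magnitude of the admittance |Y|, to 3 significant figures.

405 μS

X_L = ωL = 1730 Ω
X_C = 1/(ωC) = 5780 Ω
Parallel: admittances add. Y = 1/(jωL) + jωC
Y = (0 − j0.000405) S
|Y| = 0.000405 S → |Z| = 1/|Y| = 2470 Ω, ∠Z = −∠Y = 90.0°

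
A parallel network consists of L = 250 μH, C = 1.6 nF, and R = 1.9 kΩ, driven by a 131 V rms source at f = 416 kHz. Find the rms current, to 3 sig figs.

ω = 2πf = 2.614e+06 rad/s
X_L = ωL = 653 Ω
X_C = 1/(ωC) = 239 Ω
Parallel: admittances add. Y = 1/R + 1/(jωL) + jωC
Y = (0.000526 + j0.00265) S
|Y| = 0.00270 S → |Z| = 1/|Y| = 370 Ω, ∠Z = −∠Y = -78.8°
I = V/|Z| = 131/370 = 354 mA

354 mA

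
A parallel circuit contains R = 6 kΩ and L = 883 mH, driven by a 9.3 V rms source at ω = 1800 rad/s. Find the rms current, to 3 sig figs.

6.05 mA

X_L = ωL = 1590 Ω
Parallel: admittances add. Y = 1/R + 1/(jωL)
Y = (0.000167 − j0.000629) S
|Y| = 0.000651 S → |Z| = 1/|Y| = 1540 Ω, ∠Z = −∠Y = 75.2°
I = V/|Z| = 9.3/1540 = 6.05 mA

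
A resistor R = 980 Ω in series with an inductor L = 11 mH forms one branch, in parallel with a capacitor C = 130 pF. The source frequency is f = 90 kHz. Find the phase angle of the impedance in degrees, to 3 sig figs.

ω = 2πf = 565500 rad/s
X_L = ωL = 6220 Ω
X_C = 1/(ωC) = 13600 Ω
Branch 1 (R+jX_L): Z₁ = 980 + j6220 Ω, |Z₁| = 6300 Ω
Branch 2 (−jX_C): Z₂ = −j13600 Ω
Parallel: Z = Z₁Z₂/(Z₁+Z₂), |Z| = 11500 Ω, ∠Z = 73.5°

73.5°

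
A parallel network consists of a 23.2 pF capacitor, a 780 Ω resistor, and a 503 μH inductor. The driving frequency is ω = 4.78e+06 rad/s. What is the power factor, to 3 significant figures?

X_L = ωL = 2400 Ω
X_C = 1/(ωC) = 9020 Ω
Parallel: admittances add. Y = 1/R + 1/(jωL) + jωC
Y = (0.00128 − j0.000305) S
|Y| = 0.00132 S → |Z| = 1/|Y| = 759 Ω, ∠Z = −∠Y = 13.4°
cos φ = cos(13.4°) = 0.973

0.973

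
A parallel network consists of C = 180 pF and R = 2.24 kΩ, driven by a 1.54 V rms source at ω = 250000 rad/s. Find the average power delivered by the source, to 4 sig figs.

1.059 mW

X_C = 1/(ωC) = 22220 Ω
Parallel: admittances add. Y = 1/R + jωC
Y = (0.0004464 + j4.5e-05) S
|Y| = 0.0004487 S → |Z| = 1/|Y| = 2229 Ω, ∠Z = −∠Y = -5.756°
I = V/|Z| = 691.0 μA
P = VI cos φ = 1.54 × 0.0006910 × cos(-5.756°) = 1.059 mW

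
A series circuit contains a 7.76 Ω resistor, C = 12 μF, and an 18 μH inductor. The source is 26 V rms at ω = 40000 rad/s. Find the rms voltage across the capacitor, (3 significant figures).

X_L = ωL = 0.720 Ω
X_C = 1/(ωC) = 2.08 Ω
Net reactance X = X_L − X_C = -1.36 Ω
Z = 7.76 − j1.36 Ω
|Z| = √(7.76² + 1.36²) = 7.88 Ω
I = V/|Z| = 3.30 A
V_C = I·|Z_C| = 3.30 × 2.08 = 6.87 V

6.87 V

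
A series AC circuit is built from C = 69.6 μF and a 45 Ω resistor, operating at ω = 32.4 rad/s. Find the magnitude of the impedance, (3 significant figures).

X_C = 1/(ωC) = 443 Ω
Z = 45.0 − j443 Ω
|Z| = √(45.0² + 443²) = 446 Ω

446 Ω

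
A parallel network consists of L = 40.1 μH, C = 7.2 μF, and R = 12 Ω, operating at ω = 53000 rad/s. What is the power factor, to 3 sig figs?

X_L = ωL = 2.13 Ω
X_C = 1/(ωC) = 2.62 Ω
Parallel: admittances add. Y = 1/R + 1/(jωL) + jωC
Y = (0.0833 − j0.0889) S
|Y| = 0.122 S → |Z| = 1/|Y| = 8.21 Ω, ∠Z = −∠Y = 46.9°
cos φ = cos(46.9°) = 0.684

0.684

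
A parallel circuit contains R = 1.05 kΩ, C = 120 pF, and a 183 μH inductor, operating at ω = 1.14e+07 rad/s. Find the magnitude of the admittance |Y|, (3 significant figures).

X_L = ωL = 2090 Ω
X_C = 1/(ωC) = 731 Ω
Parallel: admittances add. Y = 1/R + 1/(jωL) + jωC
Y = (0.000952 + j0.000889) S
|Y| = 0.00130 S → |Z| = 1/|Y| = 768 Ω, ∠Z = −∠Y = -43.0°

1.30 mS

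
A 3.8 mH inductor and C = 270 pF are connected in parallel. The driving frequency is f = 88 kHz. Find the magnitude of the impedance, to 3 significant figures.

3060 Ω

ω = 2πf = 552900 rad/s
X_L = ωL = 2100 Ω
X_C = 1/(ωC) = 6700 Ω
Parallel: admittances add. Y = 1/(jωL) + jωC
Y = (0 − j0.000327) S
|Y| = 0.000327 S → |Z| = 1/|Y| = 3060 Ω, ∠Z = −∠Y = 90.0°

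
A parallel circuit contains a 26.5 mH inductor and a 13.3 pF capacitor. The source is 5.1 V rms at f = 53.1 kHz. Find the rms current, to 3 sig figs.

554 μA

ω = 2πf = 333600 rad/s
X_L = ωL = 8840 Ω
X_C = 1/(ωC) = 225000 Ω
Parallel: admittances add. Y = 1/(jωL) + jωC
Y = (0 − j0.000109) S
|Y| = 0.000109 S → |Z| = 1/|Y| = 9200 Ω, ∠Z = −∠Y = 90.0°
I = V/|Z| = 5.1/9200 = 554 μA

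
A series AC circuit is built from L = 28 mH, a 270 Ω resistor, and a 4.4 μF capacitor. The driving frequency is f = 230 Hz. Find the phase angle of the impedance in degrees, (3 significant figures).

-23.4°

ω = 2πf = 1445 rad/s
X_L = ωL = 40.5 Ω
X_C = 1/(ωC) = 157 Ω
Net reactance X = X_L − X_C = -117 Ω
Z = 270 − j117 Ω
|Z| = √(270² + 117²) = 294 Ω
∠Z = arctan(-117/270) = -23.4°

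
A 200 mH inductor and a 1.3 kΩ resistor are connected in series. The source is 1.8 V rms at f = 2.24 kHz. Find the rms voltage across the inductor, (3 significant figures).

ω = 2πf = 14070 rad/s
X_L = ωL = 2810 Ω
Z = 1300 + j2810 Ω
|Z| = √(1300² + 2810²) = 3100 Ω
I = V/|Z| = 581 μA
V_L = I·|Z_L| = 0.000581 × 2810 = 1.63 V

1.63 V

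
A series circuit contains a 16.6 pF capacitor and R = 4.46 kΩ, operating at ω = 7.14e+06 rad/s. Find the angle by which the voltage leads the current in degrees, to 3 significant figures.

-62.1°

X_C = 1/(ωC) = 8440 Ω
Z = 4460 − j8440 Ω
|Z| = √(4460² + 8440²) = 9540 Ω
∠Z = arctan(-8440/4460) = -62.1°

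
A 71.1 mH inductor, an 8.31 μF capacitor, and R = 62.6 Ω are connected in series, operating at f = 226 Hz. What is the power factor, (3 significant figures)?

ω = 2πf = 1420 rad/s
X_L = ωL = 101 Ω
X_C = 1/(ωC) = 84.7 Ω
Net reactance X = X_L − X_C = 16.2 Ω
Z = 62.6 + j16.2 Ω
|Z| = √(62.6² + 16.2²) = 64.7 Ω
∠Z = arctan(16.2/62.6) = 14.5°
cos φ = cos(14.5°) = 0.968

0.968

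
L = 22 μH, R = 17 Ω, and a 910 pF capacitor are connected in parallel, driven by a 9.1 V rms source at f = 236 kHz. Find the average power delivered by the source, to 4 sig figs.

4.871 W

ω = 2πf = 1.483e+06 rad/s
X_L = ωL = 32.62 Ω
X_C = 1/(ωC) = 741.1 Ω
Parallel: admittances add. Y = 1/R + 1/(jωL) + jωC
Y = (0.05882 − j0.02930) S
|Y| = 0.06572 S → |Z| = 1/|Y| = 15.22 Ω, ∠Z = −∠Y = 26.48°
I = V/|Z| = 598.0 mA
P = VI cos φ = 9.1 × 0.5980 × cos(26.48°) = 4.871 W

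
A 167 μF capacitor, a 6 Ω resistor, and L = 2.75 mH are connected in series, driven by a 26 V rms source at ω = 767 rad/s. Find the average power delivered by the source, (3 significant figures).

59.2 W

X_L = ωL = 2.11 Ω
X_C = 1/(ωC) = 7.81 Ω
Net reactance X = X_L − X_C = -5.70 Ω
Z = 6.00 − j5.70 Ω
|Z| = √(6.00² + 5.70²) = 8.27 Ω
∠Z = arctan(-5.70/6.00) = -43.5°
I = V/|Z| = 3.14 A
P = VI cos φ = 26 × 3.14 × cos(-43.5°) = 59.2 W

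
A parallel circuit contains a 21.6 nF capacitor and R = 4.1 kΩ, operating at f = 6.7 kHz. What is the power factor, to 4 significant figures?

0.2591

ω = 2πf = 42100 rad/s
X_C = 1/(ωC) = 1100 Ω
Parallel: admittances add. Y = 1/R + jωC
Y = (0.0002439 + j0.0009093) S
|Y| = 0.0009414 S → |Z| = 1/|Y| = 1062 Ω, ∠Z = −∠Y = -74.98°
cos φ = cos(-74.98°) = 0.2591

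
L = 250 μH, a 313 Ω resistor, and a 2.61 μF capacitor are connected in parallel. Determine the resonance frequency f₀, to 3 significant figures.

6.23 kHz

ω₀ = 1/√(LC) = 1/√(0.00025 × 2.61e-06) = 39150 rad/s
f₀ = ω₀/(2π) = 6.23 kHz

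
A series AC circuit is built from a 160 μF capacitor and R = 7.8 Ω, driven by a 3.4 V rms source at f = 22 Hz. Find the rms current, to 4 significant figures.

74.10 mA

ω = 2πf = 138.2 rad/s
X_C = 1/(ωC) = 45.21 Ω
Z = 7.800 − j45.21 Ω
|Z| = √(7.800² + 45.21²) = 45.88 Ω
I = V/|Z| = 3.4/45.88 = 74.10 mA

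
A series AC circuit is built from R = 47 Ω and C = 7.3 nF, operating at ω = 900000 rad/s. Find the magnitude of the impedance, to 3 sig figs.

X_C = 1/(ωC) = 152 Ω
Z = 47.0 − j152 Ω
|Z| = √(47.0² + 152²) = 159 Ω

159 Ω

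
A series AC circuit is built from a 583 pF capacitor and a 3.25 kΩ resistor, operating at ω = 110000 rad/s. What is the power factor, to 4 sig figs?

0.2040

X_C = 1/(ωC) = 15590 Ω
Z = 3250 − j15590 Ω
|Z| = √(3250² + 15590²) = 15930 Ω
∠Z = arctan(-15590/3250) = -78.23°
cos φ = cos(-78.23°) = 0.2040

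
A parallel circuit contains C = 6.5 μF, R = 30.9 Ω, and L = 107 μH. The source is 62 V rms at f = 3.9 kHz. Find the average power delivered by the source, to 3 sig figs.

ω = 2πf = 24500 rad/s
X_L = ωL = 2.62 Ω
X_C = 1/(ωC) = 6.28 Ω
Parallel: admittances add. Y = 1/R + 1/(jωL) + jωC
Y = (0.0324 − j0.222) S
|Y| = 0.224 S → |Z| = 1/|Y| = 4.46 Ω, ∠Z = −∠Y = 81.7°
I = V/|Z| = 13.9 A
P = VI cos φ = 62 × 13.9 × cos(81.7°) = 124 W

124 W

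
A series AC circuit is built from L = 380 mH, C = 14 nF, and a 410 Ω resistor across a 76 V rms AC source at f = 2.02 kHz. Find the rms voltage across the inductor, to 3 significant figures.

406 V

ω = 2πf = 12690 rad/s
X_L = ωL = 4820 Ω
X_C = 1/(ωC) = 5630 Ω
Net reactance X = X_L − X_C = -805 Ω
Z = 410 − j805 Ω
|Z| = √(410² + 805²) = 903 Ω
I = V/|Z| = 84.1 mA
V_L = I·|Z_L| = 0.0841 × 4820 = 406 V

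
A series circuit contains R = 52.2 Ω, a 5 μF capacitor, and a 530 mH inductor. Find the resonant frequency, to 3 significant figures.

97.8 Hz

ω₀ = 1/√(LC) = 1/√(0.53 × 5e-06) = 614.3 rad/s
f₀ = ω₀/(2π) = 97.8 Hz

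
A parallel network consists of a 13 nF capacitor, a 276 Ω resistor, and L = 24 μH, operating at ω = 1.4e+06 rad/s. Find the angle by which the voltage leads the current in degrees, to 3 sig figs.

X_L = ωL = 33.6 Ω
X_C = 1/(ωC) = 54.9 Ω
Parallel: admittances add. Y = 1/R + 1/(jωL) + jωC
Y = (0.00362 − j0.0116) S
|Y| = 0.0121 S → |Z| = 1/|Y| = 82.5 Ω, ∠Z = −∠Y = 72.6°

72.6°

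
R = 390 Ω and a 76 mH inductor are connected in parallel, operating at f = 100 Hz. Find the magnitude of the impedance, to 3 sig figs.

ω = 2πf = 628.3 rad/s
X_L = ωL = 47.8 Ω
Parallel: admittances add. Y = 1/R + 1/(jωL)
Y = (0.00256 − j0.0209) S
|Y| = 0.0211 S → |Z| = 1/|Y| = 47.4 Ω, ∠Z = −∠Y = 83.0°

47.4 Ω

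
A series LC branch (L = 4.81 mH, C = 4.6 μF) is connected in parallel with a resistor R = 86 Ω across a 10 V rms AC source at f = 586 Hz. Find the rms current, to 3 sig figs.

268 mA

ω = 2πf = 3682 rad/s
X_L = ωL = 17.7 Ω
X_C = 1/(ωC) = 59.0 Ω
Branch 1: Z₁ = R = 86.0 Ω
Branch 2 (series LC): Z₂ = j(X_L − X_C) = −j41.3 Ω
Parallel: Z = Z₁Z₂/(Z₁+Z₂), |Z| = 37.3 Ω, ∠Z = -64.3°
I = V/|Z| = 10/37.3 = 268 mA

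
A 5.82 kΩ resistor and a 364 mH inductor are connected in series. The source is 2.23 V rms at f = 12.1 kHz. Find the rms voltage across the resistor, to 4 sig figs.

ω = 2πf = 76030 rad/s
X_L = ωL = 27670 Ω
Z = 5820 + j27670 Ω
|Z| = √(5820² + 27670²) = 28280 Ω
I = V/|Z| = 78.86 μA
V_R = I·|Z_R| = 7.886e-05 × 5820 = 0.4589 V

0.4589 V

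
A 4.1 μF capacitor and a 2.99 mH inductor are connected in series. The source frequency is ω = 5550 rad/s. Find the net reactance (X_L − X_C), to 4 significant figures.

X_L = ωL = 16.59 Ω
X_C = 1/(ωC) = 43.95 Ω
X = 16.59 − 43.95 = -27.35 Ω

-27.35 Ω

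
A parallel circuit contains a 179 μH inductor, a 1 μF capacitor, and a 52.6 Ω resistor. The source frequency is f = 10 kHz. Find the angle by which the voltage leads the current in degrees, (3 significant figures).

ω = 2πf = 62830 rad/s
X_L = ωL = 11.2 Ω
X_C = 1/(ωC) = 15.9 Ω
Parallel: admittances add. Y = 1/R + 1/(jωL) + jωC
Y = (0.0190 − j0.0261) S
|Y| = 0.0323 S → |Z| = 1/|Y| = 31.0 Ω, ∠Z = −∠Y = 53.9°

53.9°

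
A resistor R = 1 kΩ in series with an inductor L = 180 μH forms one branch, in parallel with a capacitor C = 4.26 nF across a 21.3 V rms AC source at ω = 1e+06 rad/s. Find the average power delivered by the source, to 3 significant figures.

X_L = ωL = 180 Ω
X_C = 1/(ωC) = 235 Ω
Branch 1 (R+jX_L): Z₁ = 1000 + j180 Ω, |Z₁| = 1020 Ω
Branch 2 (−jX_C): Z₂ = −j235 Ω
Parallel: Z = Z₁Z₂/(Z₁+Z₂), |Z| = 238 Ω, ∠Z = -76.7°
I = V/|Z| = 89.4 mA
P = VI cos φ = 21.3 × 0.0894 × cos(-76.7°) = 439 mW

439 mW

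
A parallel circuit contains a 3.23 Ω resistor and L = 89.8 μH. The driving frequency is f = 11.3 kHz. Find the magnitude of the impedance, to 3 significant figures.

ω = 2πf = 71000 rad/s
X_L = ωL = 6.38 Ω
Parallel: admittances add. Y = 1/R + 1/(jωL)
Y = (0.310 − j0.157) S
|Y| = 0.347 S → |Z| = 1/|Y| = 2.88 Ω, ∠Z = −∠Y = 26.9°

2.88 Ω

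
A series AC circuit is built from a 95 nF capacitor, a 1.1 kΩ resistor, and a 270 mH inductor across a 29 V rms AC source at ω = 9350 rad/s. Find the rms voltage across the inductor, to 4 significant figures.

X_L = ωL = 2524 Ω
X_C = 1/(ωC) = 1126 Ω
Net reactance X = X_L − X_C = 1399 Ω
Z = 1100 + j1399 Ω
|Z| = √(1100² + 1399²) = 1779 Ω
I = V/|Z| = 16.30 mA
V_L = I·|Z_L| = 0.01630 × 2524 = 41.14 V

41.14 V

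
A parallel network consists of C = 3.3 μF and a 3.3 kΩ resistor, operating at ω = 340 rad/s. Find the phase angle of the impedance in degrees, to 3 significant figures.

X_C = 1/(ωC) = 891 Ω
Parallel: admittances add. Y = 1/R + jωC
Y = (0.000303 + j0.00112) S
|Y| = 0.00116 S → |Z| = 1/|Y| = 860 Ω, ∠Z = −∠Y = -74.9°

-74.9°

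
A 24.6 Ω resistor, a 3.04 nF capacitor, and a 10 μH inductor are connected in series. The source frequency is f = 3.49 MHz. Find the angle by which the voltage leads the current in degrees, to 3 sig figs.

83.1°

ω = 2πf = 2.193e+07 rad/s
X_L = ωL = 219 Ω
X_C = 1/(ωC) = 15.0 Ω
Net reactance X = X_L − X_C = 204 Ω
Z = 24.6 + j204 Ω
|Z| = √(24.6² + 204²) = 206 Ω
∠Z = arctan(204/24.6) = 83.1°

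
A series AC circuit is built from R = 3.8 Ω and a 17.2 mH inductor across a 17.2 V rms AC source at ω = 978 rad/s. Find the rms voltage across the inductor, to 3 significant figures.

X_L = ωL = 16.8 Ω
Z = 3.80 + j16.8 Ω
|Z| = √(3.80² + 16.8²) = 17.2 Ω
I = V/|Z| = 997 mA
V_L = I·|Z_L| = 0.997 × 16.8 = 16.8 V

16.8 V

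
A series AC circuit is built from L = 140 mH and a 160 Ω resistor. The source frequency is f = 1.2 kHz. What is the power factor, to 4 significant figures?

0.1499

ω = 2πf = 7540 rad/s
X_L = ωL = 1056 Ω
Z = 160.0 + j1056 Ω
|Z| = √(160.0² + 1056²) = 1068 Ω
∠Z = arctan(1056/160.0) = 81.38°
cos φ = cos(81.38°) = 0.1499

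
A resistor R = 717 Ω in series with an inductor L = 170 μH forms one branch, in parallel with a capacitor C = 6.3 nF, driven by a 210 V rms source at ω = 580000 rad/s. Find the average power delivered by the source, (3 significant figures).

X_L = ωL = 98.6 Ω
X_C = 1/(ωC) = 274 Ω
Branch 1 (R+jX_L): Z₁ = 717 + j98.6 Ω, |Z₁| = 724 Ω
Branch 2 (−jX_C): Z₂ = −j274 Ω
Parallel: Z = Z₁Z₂/(Z₁+Z₂), |Z| = 268 Ω, ∠Z = -68.4°
I = V/|Z| = 783 mA
P = VI cos φ = 210 × 0.783 × cos(-68.4°) = 60.4 W

60.4 W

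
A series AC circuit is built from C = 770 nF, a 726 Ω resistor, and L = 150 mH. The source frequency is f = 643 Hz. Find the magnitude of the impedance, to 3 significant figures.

ω = 2πf = 4040 rad/s
X_L = ωL = 606 Ω
X_C = 1/(ωC) = 321 Ω
Net reactance X = X_L − X_C = 285 Ω
Z = 726 + j285 Ω
|Z| = √(726² + 285²) = 780 Ω

780 Ω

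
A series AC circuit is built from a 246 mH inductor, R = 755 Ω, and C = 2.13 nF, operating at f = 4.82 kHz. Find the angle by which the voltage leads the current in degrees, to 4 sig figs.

ω = 2πf = 30280 rad/s
X_L = ωL = 7450 Ω
X_C = 1/(ωC) = 15500 Ω
Net reactance X = X_L − X_C = -8052 Ω
Z = 755.0 − j8052 Ω
|Z| = √(755.0² + 8052²) = 8087 Ω
∠Z = arctan(-8052/755.0) = -84.64°

-84.64°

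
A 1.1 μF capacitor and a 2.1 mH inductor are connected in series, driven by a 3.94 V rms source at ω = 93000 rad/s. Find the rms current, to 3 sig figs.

21.2 mA

X_L = ωL = 195 Ω
X_C = 1/(ωC) = 9.78 Ω
Net reactance X = X_L − X_C = 186 Ω
Z = j186 Ω
|Z| = √(0² + 186²) = 186 Ω
I = V/|Z| = 3.94/186 = 21.2 mA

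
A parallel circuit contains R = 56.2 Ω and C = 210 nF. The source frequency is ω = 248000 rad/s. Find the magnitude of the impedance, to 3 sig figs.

X_C = 1/(ωC) = 19.2 Ω
Parallel: admittances add. Y = 1/R + jωC
Y = (0.0178 + j0.0521) S
|Y| = 0.0550 S → |Z| = 1/|Y| = 18.2 Ω, ∠Z = −∠Y = -71.1°

18.2 Ω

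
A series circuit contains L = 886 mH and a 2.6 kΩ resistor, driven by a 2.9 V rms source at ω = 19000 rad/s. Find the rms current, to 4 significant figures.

X_L = ωL = 16830 Ω
Z = 2600 + j16830 Ω
|Z| = √(2600² + 16830²) = 17030 Ω
I = V/|Z| = 2.9/17030 = 170.3 μA

170.3 μA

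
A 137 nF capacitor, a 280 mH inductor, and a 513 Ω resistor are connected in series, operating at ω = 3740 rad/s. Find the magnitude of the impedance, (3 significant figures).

X_L = ωL = 1050 Ω
X_C = 1/(ωC) = 1950 Ω
Net reactance X = X_L − X_C = -904 Ω
Z = 513 − j904 Ω
|Z| = √(513² + 904²) = 1040 Ω

1040 Ω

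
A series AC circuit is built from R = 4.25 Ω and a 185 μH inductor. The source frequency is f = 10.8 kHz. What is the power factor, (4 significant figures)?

0.3207

ω = 2πf = 67860 rad/s
X_L = ωL = 12.55 Ω
Z = 4.250 + j12.55 Ω
|Z| = √(4.250² + 12.55²) = 13.25 Ω
∠Z = arctan(12.55/4.250) = 71.30°
cos φ = cos(71.30°) = 0.3207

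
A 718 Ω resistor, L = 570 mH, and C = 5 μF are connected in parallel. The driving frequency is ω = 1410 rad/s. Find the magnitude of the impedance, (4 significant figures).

X_L = ωL = 803.7 Ω
X_C = 1/(ωC) = 141.8 Ω
Parallel: admittances add. Y = 1/R + 1/(jωL) + jωC
Y = (0.001393 + j0.005806) S
|Y| = 0.005970 S → |Z| = 1/|Y| = 167.5 Ω, ∠Z = −∠Y = -76.51°

167.5 Ω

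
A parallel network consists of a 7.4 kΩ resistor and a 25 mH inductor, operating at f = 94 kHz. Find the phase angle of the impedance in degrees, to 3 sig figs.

26.6°

ω = 2πf = 590600 rad/s
X_L = ωL = 14800 Ω
Parallel: admittances add. Y = 1/R + 1/(jωL)
Y = (0.000135 − j6.77e-05) S
|Y| = 0.000151 S → |Z| = 1/|Y| = 6620 Ω, ∠Z = −∠Y = 26.6°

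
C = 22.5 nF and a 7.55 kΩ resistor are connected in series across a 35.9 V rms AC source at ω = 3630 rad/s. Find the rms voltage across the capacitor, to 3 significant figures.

X_C = 1/(ωC) = 12200 Ω
Z = 7550 − j12200 Ω
|Z| = √(7550² + 12200²) = 14400 Ω
I = V/|Z| = 2.50 mA
V_C = I·|Z_C| = 0.00250 × 12200 = 30.6 V

30.6 V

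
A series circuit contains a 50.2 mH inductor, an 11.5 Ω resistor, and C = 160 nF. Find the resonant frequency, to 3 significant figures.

1.78 kHz

ω₀ = 1/√(LC) = 1/√(0.0502 × 1.6e-07) = 11160 rad/s
f₀ = ω₀/(2π) = 1.78 kHz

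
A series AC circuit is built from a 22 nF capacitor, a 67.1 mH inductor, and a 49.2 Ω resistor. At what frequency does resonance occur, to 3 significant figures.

ω₀ = 1/√(LC) = 1/√(0.0671 × 2.2e-08) = 26030 rad/s
f₀ = ω₀/(2π) = 4.14 kHz

4.14 kHz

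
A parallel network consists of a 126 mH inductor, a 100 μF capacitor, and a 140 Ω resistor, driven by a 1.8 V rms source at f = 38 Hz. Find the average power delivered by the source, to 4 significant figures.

23.14 mW

ω = 2πf = 238.8 rad/s
X_L = ωL = 30.08 Ω
X_C = 1/(ωC) = 41.88 Ω
Parallel: admittances add. Y = 1/R + 1/(jωL) + jωC
Y = (0.007143 − j0.009364) S
|Y| = 0.01178 S → |Z| = 1/|Y| = 84.91 Ω, ∠Z = −∠Y = 52.66°
I = V/|Z| = 21.20 mA
P = VI cos φ = 1.8 × 0.02120 × cos(52.66°) = 23.14 mW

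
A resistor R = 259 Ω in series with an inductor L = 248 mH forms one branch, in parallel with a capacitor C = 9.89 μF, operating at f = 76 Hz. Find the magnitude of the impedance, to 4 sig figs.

219.0 Ω

ω = 2πf = 477.5 rad/s
X_L = ωL = 118.4 Ω
X_C = 1/(ωC) = 211.7 Ω
Branch 1 (R+jX_L): Z₁ = 259.0 + j118.4 Ω, |Z₁| = 284.8 Ω
Branch 2 (−jX_C): Z₂ = −j211.7 Ω
Parallel: Z = Z₁Z₂/(Z₁+Z₂), |Z| = 219.0 Ω, ∠Z = -45.61°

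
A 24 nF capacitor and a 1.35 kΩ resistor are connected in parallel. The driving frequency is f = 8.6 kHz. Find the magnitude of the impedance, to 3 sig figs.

670 Ω

ω = 2πf = 54040 rad/s
X_C = 1/(ωC) = 771 Ω
Parallel: admittances add. Y = 1/R + jωC
Y = (0.000741 + j0.00130) S
|Y| = 0.00149 S → |Z| = 1/|Y| = 670 Ω, ∠Z = −∠Y = -60.3°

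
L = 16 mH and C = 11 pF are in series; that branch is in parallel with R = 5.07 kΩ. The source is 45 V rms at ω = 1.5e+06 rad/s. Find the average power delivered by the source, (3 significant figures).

X_L = ωL = 24000 Ω
X_C = 1/(ωC) = 60600 Ω
Branch 1: Z₁ = R = 5070 Ω
Branch 2 (series LC): Z₂ = j(X_L − X_C) = −j36600 Ω
Parallel: Z = Z₁Z₂/(Z₁+Z₂), |Z| = 5020 Ω, ∠Z = -7.89°
I = V/|Z| = 8.96 mA
P = VI cos φ = 45 × 0.00896 × cos(-7.89°) = 399 mW

399 mW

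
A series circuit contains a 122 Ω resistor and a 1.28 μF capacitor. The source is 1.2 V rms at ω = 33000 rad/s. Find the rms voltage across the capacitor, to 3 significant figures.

X_C = 1/(ωC) = 23.7 Ω
Z = 122 − j23.7 Ω
|Z| = √(122² + 23.7²) = 124 Ω
I = V/|Z| = 9.66 mA
V_C = I·|Z_C| = 0.00966 × 23.7 = 0.229 V

0.229 V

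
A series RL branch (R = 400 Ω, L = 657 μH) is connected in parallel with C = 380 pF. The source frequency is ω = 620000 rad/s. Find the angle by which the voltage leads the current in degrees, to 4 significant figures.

39.57°

X_L = ωL = 407.3 Ω
X_C = 1/(ωC) = 4244 Ω
Branch 1 (R+jX_L): Z₁ = 400.0 + j407.3 Ω, |Z₁| = 570.9 Ω
Branch 2 (−jX_C): Z₂ = −j4244 Ω
Parallel: Z = Z₁Z₂/(Z₁+Z₂), |Z| = 628.1 Ω, ∠Z = 39.57°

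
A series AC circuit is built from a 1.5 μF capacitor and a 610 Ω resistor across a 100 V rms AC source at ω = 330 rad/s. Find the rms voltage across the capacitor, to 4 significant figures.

X_C = 1/(ωC) = 2020 Ω
Z = 610.0 − j2020 Ω
|Z| = √(610.0² + 2020²) = 2110 Ω
I = V/|Z| = 47.39 mA
V_C = I·|Z_C| = 0.04739 × 2020 = 95.73 V

95.73 V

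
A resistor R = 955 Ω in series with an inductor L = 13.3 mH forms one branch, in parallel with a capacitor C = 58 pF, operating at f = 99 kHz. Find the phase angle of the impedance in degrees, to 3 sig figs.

ω = 2πf = 622000 rad/s
X_L = ωL = 8270 Ω
X_C = 1/(ωC) = 27700 Ω
Branch 1 (R+jX_L): Z₁ = 955 + j8270 Ω, |Z₁| = 8330 Ω
Branch 2 (−jX_C): Z₂ = −j27700 Ω
Parallel: Z = Z₁Z₂/(Z₁+Z₂), |Z| = 11900 Ω, ∠Z = 80.6°

80.6°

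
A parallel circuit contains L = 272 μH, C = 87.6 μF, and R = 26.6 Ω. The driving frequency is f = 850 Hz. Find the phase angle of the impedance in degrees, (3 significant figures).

80.3°

ω = 2πf = 5341 rad/s
X_L = ωL = 1.45 Ω
X_C = 1/(ωC) = 2.14 Ω
Parallel: admittances add. Y = 1/R + 1/(jωL) + jωC
Y = (0.0376 − j0.221) S
|Y| = 0.224 S → |Z| = 1/|Y| = 4.47 Ω, ∠Z = −∠Y = 80.3°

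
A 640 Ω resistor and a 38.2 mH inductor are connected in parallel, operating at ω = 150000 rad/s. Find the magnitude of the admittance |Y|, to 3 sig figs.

X_L = ωL = 5730 Ω
Parallel: admittances add. Y = 1/R + 1/(jωL)
Y = (0.00156 − j0.000175) S
|Y| = 0.00157 S → |Z| = 1/|Y| = 636 Ω, ∠Z = −∠Y = 6.37°

1.57 mS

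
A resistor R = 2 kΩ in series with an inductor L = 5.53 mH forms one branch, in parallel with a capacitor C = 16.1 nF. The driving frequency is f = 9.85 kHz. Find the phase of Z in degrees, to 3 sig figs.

ω = 2πf = 61890 rad/s
X_L = ωL = 342 Ω
X_C = 1/(ωC) = 1000 Ω
Branch 1 (R+jX_L): Z₁ = 2000 + j342 Ω, |Z₁| = 2030 Ω
Branch 2 (−jX_C): Z₂ = −j1000 Ω
Parallel: Z = Z₁Z₂/(Z₁+Z₂), |Z| = 967 Ω, ∠Z = -62.0°

-62.0°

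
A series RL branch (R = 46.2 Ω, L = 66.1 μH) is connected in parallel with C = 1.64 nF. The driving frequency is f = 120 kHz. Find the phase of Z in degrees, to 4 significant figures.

ω = 2πf = 754000 rad/s
X_L = ωL = 49.84 Ω
X_C = 1/(ωC) = 808.7 Ω
Branch 1 (R+jX_L): Z₁ = 46.20 + j49.84 Ω, |Z₁| = 67.96 Ω
Branch 2 (−jX_C): Z₂ = −j808.7 Ω
Parallel: Z = Z₁Z₂/(Z₁+Z₂), |Z| = 72.29 Ω, ∠Z = 43.69°

43.69°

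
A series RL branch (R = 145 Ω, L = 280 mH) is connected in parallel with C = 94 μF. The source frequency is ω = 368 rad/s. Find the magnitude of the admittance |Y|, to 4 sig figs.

31.67 mS

X_L = ωL = 103.0 Ω
X_C = 1/(ωC) = 28.91 Ω
Branch 1 (R+jX_L): Z₁ = 145.0 + j103.0 Ω, |Z₁| = 177.9 Ω
Branch 2 (−jX_C): Z₂ = −j28.91 Ω
Parallel: Z = Z₁Z₂/(Z₁+Z₂), |Z| = 31.58 Ω, ∠Z = -81.68°
|Y| = 1/|Z| = 31.67 mS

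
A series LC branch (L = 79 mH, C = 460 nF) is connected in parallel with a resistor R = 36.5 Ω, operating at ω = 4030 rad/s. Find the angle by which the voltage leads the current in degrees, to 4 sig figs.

-9.376°

X_L = ωL = 318.4 Ω
X_C = 1/(ωC) = 539.4 Ω
Branch 1: Z₁ = R = 36.50 Ω
Branch 2 (series LC): Z₂ = j(X_L − X_C) = −j221.1 Ω
Parallel: Z = Z₁Z₂/(Z₁+Z₂), |Z| = 36.01 Ω, ∠Z = -9.376°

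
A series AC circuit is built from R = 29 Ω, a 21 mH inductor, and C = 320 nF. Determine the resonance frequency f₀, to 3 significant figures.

ω₀ = 1/√(LC) = 1/√(0.021 × 3.2e-07) = 12200 rad/s
f₀ = ω₀/(2π) = 1.94 kHz

1.94 kHz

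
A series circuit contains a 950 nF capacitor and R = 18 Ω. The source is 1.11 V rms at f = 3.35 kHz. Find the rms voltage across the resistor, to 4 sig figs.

ω = 2πf = 21050 rad/s
X_C = 1/(ωC) = 50.01 Ω
Z = 18.00 − j50.01 Ω
|Z| = √(18.00² + 50.01²) = 53.15 Ω
I = V/|Z| = 20.88 mA
V_R = I·|Z_R| = 0.02088 × 18.00 = 0.3759 V

0.3759 V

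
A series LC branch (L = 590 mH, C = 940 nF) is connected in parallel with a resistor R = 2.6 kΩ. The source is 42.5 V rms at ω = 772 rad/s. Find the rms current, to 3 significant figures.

48.9 mA

X_L = ωL = 455 Ω
X_C = 1/(ωC) = 1380 Ω
Branch 1: Z₁ = R = 2600 Ω
Branch 2 (series LC): Z₂ = j(X_L − X_C) = −j923 Ω
Parallel: Z = Z₁Z₂/(Z₁+Z₂), |Z| = 869 Ω, ∠Z = -70.5°
I = V/|Z| = 42.5/869 = 48.9 mA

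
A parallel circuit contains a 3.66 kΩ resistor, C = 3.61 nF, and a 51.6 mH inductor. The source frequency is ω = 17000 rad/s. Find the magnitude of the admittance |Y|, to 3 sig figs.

X_L = ωL = 877 Ω
X_C = 1/(ωC) = 16300 Ω
Parallel: admittances add. Y = 1/R + 1/(jωL) + jωC
Y = (0.000273 − j0.00108) S
|Y| = 0.00111 S → |Z| = 1/|Y| = 899 Ω, ∠Z = −∠Y = 75.8°

1.11 mS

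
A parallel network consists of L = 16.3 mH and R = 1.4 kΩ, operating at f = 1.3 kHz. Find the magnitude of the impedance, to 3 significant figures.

133 Ω

ω = 2πf = 8168 rad/s
X_L = ωL = 133 Ω
Parallel: admittances add. Y = 1/R + 1/(jωL)
Y = (0.000714 − j0.00751) S
|Y| = 0.00754 S → |Z| = 1/|Y| = 133 Ω, ∠Z = −∠Y = 84.6°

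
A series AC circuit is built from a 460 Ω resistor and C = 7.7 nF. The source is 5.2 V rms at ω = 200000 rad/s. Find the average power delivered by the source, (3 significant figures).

X_C = 1/(ωC) = 649 Ω
Z = 460 − j649 Ω
|Z| = √(460² + 649²) = 796 Ω
∠Z = arctan(-649/460) = -54.7°
I = V/|Z| = 6.53 mA
P = VI cos φ = 5.2 × 0.00653 × cos(-54.7°) = 19.6 mW

19.6 mW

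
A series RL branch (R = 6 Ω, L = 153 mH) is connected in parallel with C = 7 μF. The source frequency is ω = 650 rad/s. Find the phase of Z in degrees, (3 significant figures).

X_L = ωL = 99.5 Ω
X_C = 1/(ωC) = 220 Ω
Branch 1 (R+jX_L): Z₁ = 6.00 + j99.5 Ω, |Z₁| = 99.6 Ω
Branch 2 (−jX_C): Z₂ = −j220 Ω
Parallel: Z = Z₁Z₂/(Z₁+Z₂), |Z| = 182 Ω, ∠Z = 83.7°

83.7°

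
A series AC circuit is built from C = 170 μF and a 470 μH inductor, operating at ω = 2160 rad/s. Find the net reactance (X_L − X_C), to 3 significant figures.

X_L = ωL = 1.02 Ω
X_C = 1/(ωC) = 2.72 Ω
X = 1.02 − 2.72 = -1.71 Ω

-1.71 Ω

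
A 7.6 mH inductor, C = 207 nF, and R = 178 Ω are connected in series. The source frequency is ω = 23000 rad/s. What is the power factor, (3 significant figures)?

0.981

X_L = ωL = 175 Ω
X_C = 1/(ωC) = 210 Ω
Net reactance X = X_L − X_C = -35.2 Ω
Z = 178 − j35.2 Ω
|Z| = √(178² + 35.2²) = 181 Ω
∠Z = arctan(-35.2/178) = -11.2°
cos φ = cos(-11.2°) = 0.981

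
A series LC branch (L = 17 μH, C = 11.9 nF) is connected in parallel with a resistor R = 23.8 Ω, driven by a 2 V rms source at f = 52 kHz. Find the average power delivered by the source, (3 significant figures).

168 mW

ω = 2πf = 326700 rad/s
X_L = ωL = 5.55 Ω
X_C = 1/(ωC) = 257 Ω
Branch 1: Z₁ = R = 23.8 Ω
Branch 2 (series LC): Z₂ = j(X_L − X_C) = −j252 Ω
Parallel: Z = Z₁Z₂/(Z₁+Z₂), |Z| = 23.7 Ω, ∠Z = -5.40°
I = V/|Z| = 84.4 mA
P = VI cos φ = 2 × 0.0844 × cos(-5.40°) = 168 mW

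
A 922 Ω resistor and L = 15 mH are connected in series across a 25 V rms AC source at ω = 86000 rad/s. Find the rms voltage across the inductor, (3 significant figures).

20.3 V

X_L = ωL = 1290 Ω
Z = 922 + j1290 Ω
|Z| = √(922² + 1290²) = 1590 Ω
I = V/|Z| = 15.8 mA
V_L = I·|Z_L| = 0.0158 × 1290 = 20.3 V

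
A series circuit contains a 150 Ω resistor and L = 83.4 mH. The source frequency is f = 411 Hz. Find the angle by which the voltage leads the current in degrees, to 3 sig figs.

55.1°

ω = 2πf = 2582 rad/s
X_L = ωL = 215 Ω
Z = 150 + j215 Ω
|Z| = √(150² + 215²) = 262 Ω
∠Z = arctan(215/150) = 55.1°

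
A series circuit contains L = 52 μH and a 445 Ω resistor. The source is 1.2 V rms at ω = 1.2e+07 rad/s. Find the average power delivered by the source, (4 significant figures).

X_L = ωL = 624.0 Ω
Z = 445.0 + j624.0 Ω
|Z| = √(445.0² + 624.0²) = 766.4 Ω
∠Z = arctan(624.0/445.0) = 54.51°
I = V/|Z| = 1.566 mA
P = VI cos φ = 1.2 × 0.001566 × cos(54.51°) = 1.091 mW

1.091 mW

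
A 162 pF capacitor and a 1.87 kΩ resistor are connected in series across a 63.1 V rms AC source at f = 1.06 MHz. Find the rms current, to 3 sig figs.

30.2 mA

ω = 2πf = 6.66e+06 rad/s
X_C = 1/(ωC) = 927 Ω
Z = 1870 − j927 Ω
|Z| = √(1870² + 927²) = 2090 Ω
I = V/|Z| = 63.1/2090 = 30.2 mA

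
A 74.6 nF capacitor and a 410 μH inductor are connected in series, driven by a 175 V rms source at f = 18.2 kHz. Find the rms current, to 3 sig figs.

ω = 2πf = 114400 rad/s
X_L = ωL = 46.9 Ω
X_C = 1/(ωC) = 117 Ω
Net reactance X = X_L − X_C = -70.3 Ω
Z = − j70.3 Ω
|Z| = √(0² + 70.3²) = 70.3 Ω
I = V/|Z| = 175/70.3 = 2.49 A

2.49 A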